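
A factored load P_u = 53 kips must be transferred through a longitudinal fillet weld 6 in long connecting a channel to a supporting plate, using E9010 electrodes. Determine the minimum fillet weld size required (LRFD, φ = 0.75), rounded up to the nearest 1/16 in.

E90XX → F_EXX = 90 ksi.
Total weld length L = 6 in.
Required throat t_e = P_u / (φ × 0.6 F_EXX × L) = 53 / (0.75 × 0.6 × 90 × 6) = 0.2181 in.
Required leg w = t_e / 0.707 = 0.3085 in → use 5/16 in.

w = 5/16 in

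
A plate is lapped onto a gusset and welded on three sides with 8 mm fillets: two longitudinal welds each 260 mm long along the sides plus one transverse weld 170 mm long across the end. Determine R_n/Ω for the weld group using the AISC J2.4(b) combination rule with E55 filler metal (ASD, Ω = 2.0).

R_n/Ω ≈ 650 kN

E55XX → F_EXX = 550 MPa.
t_e = 0.707 × 8 = 5.656 mm.
R_nwl = 0.6 × 550 × 5.656 × 520 × 10⁻³ = 970.6 kN (longitudinal, 2 welds).
R_nwt = 0.6 × 550 × 5.656 × 170 × 10⁻³ = 317.3 kN (transverse, base value).
(i) R_nwl + R_nwt = 1288 kN; (ii) 0.85 R_nwl + 1.5 R_nwt = 1301 kN.
R_n = max = 1301 kN [governs: (ii)]; R_n/Ω = 650.5 kN.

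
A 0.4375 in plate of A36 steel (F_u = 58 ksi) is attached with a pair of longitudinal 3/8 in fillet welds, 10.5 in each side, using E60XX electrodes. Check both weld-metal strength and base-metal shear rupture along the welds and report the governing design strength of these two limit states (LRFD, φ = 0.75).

E60XX → F_EXX = 60 ksi.
t_e = 0.707 × 0.375 = 0.2651 in; L = 21 in.
Weld metal: φR_n = 0.75 × 0.6 × 60 × 0.2651 × 21 = 150.3 kips.
Base metal (shear rupture): φR_n = 0.75 × 0.6 × 58 × 0.4375 × 21 = 239.8 kips.
Governing: weld metal.

φR_n ≈ 150 kips (weld metal governs)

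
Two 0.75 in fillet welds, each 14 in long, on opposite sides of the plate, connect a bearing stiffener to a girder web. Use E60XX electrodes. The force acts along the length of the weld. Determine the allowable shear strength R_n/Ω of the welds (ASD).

R_n/Ω ≈ 267 kip

E60XX → F_EXX = 60 ksi.
Effective throat t_e = 0.707 × 0.75 = 0.5302 in.
Total length L = 28 in; A_we = 0.5302 × 28 = 14.85 in².
F_nw = 0.6 F_EXX = 0.6 × 60 = 36 ksi.
R_n = 36 × 14.85 = 534.5 kip; R_n/Ω = 534.5/2.0 = 267.2 kip.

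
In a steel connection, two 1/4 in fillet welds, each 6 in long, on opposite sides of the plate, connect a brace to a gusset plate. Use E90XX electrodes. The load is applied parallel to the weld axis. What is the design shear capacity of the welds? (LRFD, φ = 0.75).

φR_n ≈ 85.9 kip

E90XX → F_EXX = 90 ksi.
Effective throat t_e = 0.707 × 0.25 = 0.1767 in.
Total length L = 12 in; A_we = 0.1767 × 12 = 2.121 in².
F_nw = 0.6 F_EXX = 0.6 × 90 = 54 ksi.
φR_n = 0.75 × 54 × 2.121 = 85.9 kip.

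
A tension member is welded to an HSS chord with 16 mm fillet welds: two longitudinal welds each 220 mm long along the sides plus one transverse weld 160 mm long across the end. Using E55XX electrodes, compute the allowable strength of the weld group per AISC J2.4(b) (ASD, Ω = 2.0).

E55XX → F_EXX = 550 MPa.
t_e = 0.707 × 16 = 11.31 mm.
R_nwl = 0.6 × 550 × 11.31 × 440 × 10⁻³ = 1643 kN (longitudinal, 2 welds).
R_nwt = 0.6 × 550 × 11.31 × 160 × 10⁻³ = 597.3 kN (transverse, base value).
(i) R_nwl + R_nwt = 2240 kN; (ii) 0.85 R_nwl + 1.5 R_nwt = 2292 kN.
R_n = max = 2292 kN [governs: (ii)]; R_n/Ω = 1146 kN.

R_n/Ω ≈ 1150 kN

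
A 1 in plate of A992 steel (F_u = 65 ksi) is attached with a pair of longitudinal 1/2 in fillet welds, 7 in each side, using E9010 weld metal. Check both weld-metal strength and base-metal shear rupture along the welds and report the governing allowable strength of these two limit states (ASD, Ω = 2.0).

R_n/Ω ≈ 134 kips (weld metal governs)

E90XX → F_EXX = 90 ksi.
t_e = 0.707 × 0.5 = 0.3535 in; L = 14 in.
Weld metal: R_n/Ω = (1/2.0) × 0.6 × 90 × 0.3535 × 14 = 133.6 kips.
Base metal (shear rupture): R_n/Ω = (1/2.0) × 0.6 × 65 × 1 × 14 = 273 kips.
Governing: weld metal.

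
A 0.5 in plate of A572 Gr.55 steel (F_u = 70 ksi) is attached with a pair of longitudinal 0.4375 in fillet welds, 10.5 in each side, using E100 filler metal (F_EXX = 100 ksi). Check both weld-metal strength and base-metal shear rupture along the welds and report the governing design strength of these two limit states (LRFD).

φR_n ≈ 292 kip (weld metal governs)

t_e = 0.707 × 0.4375 = 0.3093 in; L = 21 in.
Weld metal: φR_n = 0.75 × 0.6 × 100 × 0.3093 × 21 = 292.3 kip.
Base metal (shear rupture): φR_n = 0.75 × 0.6 × 70 × 0.5 × 21 = 330.8 kip.
Governing: weld metal.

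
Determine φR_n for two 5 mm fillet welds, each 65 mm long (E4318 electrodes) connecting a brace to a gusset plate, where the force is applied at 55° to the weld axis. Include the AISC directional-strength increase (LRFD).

φR_n ≈ 122 kN

E43XX → F_EXX = 430 MPa.
t_e = 0.707 × 5 = 3.535 mm; A_we = 3.535 × 130 = 459.5 mm².
Directional factor: 1.0 + 0.5 sin^1.5(55°) = 1.371.
F_nw = 0.6 × 430 × 1.371 = 353.6 MPa.
φR_n = 0.75 × 353.6 × 459.5 × 10⁻³ = 121.9 kN.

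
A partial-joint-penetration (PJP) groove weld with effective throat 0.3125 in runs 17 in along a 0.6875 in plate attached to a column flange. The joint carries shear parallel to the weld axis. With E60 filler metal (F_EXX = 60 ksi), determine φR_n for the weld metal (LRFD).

Effective throat (given) t_e = 0.3125 in.
A_we = 0.3125 × 17 = 5.312 in².
F_nw = 0.6 F_EXX = 36 ksi.
φR_n = 0.75 × 36 × 5.312 = 143.4 kips.

φR_n ≈ 143 kips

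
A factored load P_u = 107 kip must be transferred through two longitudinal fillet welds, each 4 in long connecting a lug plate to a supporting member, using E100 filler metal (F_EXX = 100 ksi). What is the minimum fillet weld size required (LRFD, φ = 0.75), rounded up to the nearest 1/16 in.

w = 7/16 in

Total weld length L = 8 in.
Required throat t_e = P_u / (φ × 0.6 F_EXX × L) = 107 / (0.75 × 0.6 × 100 × 8) = 0.2972 in.
Required leg w = t_e / 0.707 = 0.4204 in → use 7/16 in.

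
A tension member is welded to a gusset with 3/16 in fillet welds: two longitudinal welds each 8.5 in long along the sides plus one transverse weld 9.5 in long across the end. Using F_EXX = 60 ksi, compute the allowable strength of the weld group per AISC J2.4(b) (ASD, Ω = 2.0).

R_n/Ω ≈ 68.5 kip

t_e = 0.707 × 0.1875 = 0.1326 in.
R_nwl = 0.6 × 60 × 0.1326 × 17 = 81.13 kip (longitudinal, 2 welds).
R_nwt = 0.6 × 60 × 0.1326 × 9.5 = 45.34 kip (transverse, base value).
(i) R_nwl + R_nwt = 126.5 kip; (ii) 0.85 R_nwl + 1.5 R_nwt = 137 kip.
R_n = max = 137 kip [governs: (ii)]; R_n/Ω = 68.48 kip.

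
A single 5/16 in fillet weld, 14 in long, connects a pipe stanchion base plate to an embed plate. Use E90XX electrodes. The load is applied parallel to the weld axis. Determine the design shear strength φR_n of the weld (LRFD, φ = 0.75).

E90XX → F_EXX = 90 ksi.
Effective throat t_e = 0.707 × 0.3125 = 0.2209 in.
Total length L = 14 in; A_we = 0.2209 × 14 = 3.093 in².
F_nw = 0.6 F_EXX = 0.6 × 90 = 54 ksi.
φR_n = 0.75 × 54 × 3.093 = 125.3 kip.

φR_n ≈ 125 kip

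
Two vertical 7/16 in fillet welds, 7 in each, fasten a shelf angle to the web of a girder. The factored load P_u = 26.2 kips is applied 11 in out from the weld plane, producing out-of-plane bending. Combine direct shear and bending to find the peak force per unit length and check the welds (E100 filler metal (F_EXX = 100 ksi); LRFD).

f_max ≈ 17.7 kip/in; NOT adequate

L_w = 2 × 7 = 14 in; section modulus (unit throat) S = 2 × L²/6 = 16.33 in².
Direct shear f_v = P/L_w = 26.2/14 = 1.871 kip/in.
Moment M = P × e = 26.2 × 11 = 288.2 kip·in; bending f_b = M/S = 17.64 kip/in.
f_max = √(f_v² + f_b²) = √(1.871² + 17.64²) = 17.74 kip/in.
φr_n = 0.75 × 0.6 × 100 × (0.707 × 0.4375) = 13.92 kip/in → NOT adequate.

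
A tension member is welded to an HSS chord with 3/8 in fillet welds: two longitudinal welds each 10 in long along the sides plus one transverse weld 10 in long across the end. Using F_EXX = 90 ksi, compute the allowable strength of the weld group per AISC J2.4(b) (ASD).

t_e = 0.707 × 0.375 = 0.2651 in.
R_nwl = 0.6 × 90 × 0.2651 × 20 = 286.3 kips (longitudinal, 2 welds).
R_nwt = 0.6 × 90 × 0.2651 × 10 = 143.2 kips (transverse, base value).
(i) R_nwl + R_nwt = 429.5 kips; (ii) 0.85 R_nwl + 1.5 R_nwt = 458.1 kips.
R_n = max = 458.1 kips [governs: (ii)]; R_n/Ω = 229.1 kips.

R_n/Ω ≈ 229 kips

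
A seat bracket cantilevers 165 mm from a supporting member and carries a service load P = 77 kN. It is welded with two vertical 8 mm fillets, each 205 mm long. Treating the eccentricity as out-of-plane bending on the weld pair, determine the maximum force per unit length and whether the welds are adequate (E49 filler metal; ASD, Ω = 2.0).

f_max ≈ 926 N/mm; NOT adequate

E49XX → F_EXX = 490 MPa.
L_w = 2 × 205 = 410 mm; section modulus (unit throat) S = 2 × L²/6 = 14010 mm².
Direct shear f_v = P/L_w = 77×10³/410 = 187.8 N/mm.
Moment M = P × e = 77×10³ × 165 = 12705000 N·mm; bending f_b = M/S = 907 N/mm.
f_max = √(f_v² + f_b²) = √(187.8² + 907²) = 926.2 N/mm.
r_n/Ω = (1/2.0) × 0.6 × 490 × (0.707 × 8) = 831.4 N/mm → NOT adequate.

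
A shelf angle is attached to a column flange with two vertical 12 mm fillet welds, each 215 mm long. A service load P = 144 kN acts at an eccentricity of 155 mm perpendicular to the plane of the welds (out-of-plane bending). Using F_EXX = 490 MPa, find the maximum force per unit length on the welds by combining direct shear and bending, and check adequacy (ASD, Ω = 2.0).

L_w = 2 × 215 = 430 mm; section modulus (unit throat) S = 2 × L²/6 = 15410 mm².
Direct shear f_v = P/L_w = 144×10³/430 = 334.9 N/mm.
Moment M = P × e = 144×10³ × 155 = 22320000 N·mm; bending f_b = M/S = 1449 N/mm.
f_max = √(f_v² + f_b²) = √(334.9² + 1449²) = 1487 N/mm.
r_n/Ω = (1/2.0) × 0.6 × 490 × (0.707 × 12) = 1247 N/mm → NOT adequate.

f_max ≈ 1490 N/mm; NOT adequate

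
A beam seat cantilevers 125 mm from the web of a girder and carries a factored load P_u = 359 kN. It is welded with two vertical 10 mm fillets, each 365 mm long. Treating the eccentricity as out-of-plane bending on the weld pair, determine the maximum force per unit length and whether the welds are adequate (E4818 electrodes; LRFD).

E48XX → F_EXX = 480 MPa.
L_w = 2 × 365 = 730 mm; section modulus (unit throat) S = 2 × L²/6 = 44410 mm².
Direct shear f_v = P/L_w = 359×10³/730 = 491.8 N/mm.
Moment M = P × e = 359×10³ × 125 = 44875000 N·mm; bending f_b = M/S = 1011 N/mm.
f_max = √(f_v² + f_b²) = √(491.8² + 1011²) = 1124 N/mm.
φr_n = 0.75 × 0.6 × 480 × (0.707 × 10) = 1527 N/mm → adequate.

f_max ≈ 1120 N/mm; adequate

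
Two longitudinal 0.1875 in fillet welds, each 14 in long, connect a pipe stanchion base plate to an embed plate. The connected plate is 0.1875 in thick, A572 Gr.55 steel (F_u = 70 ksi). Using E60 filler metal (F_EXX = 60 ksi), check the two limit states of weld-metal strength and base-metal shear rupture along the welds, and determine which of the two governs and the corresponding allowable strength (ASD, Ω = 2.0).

t_e = 0.707 × 0.1875 = 0.1326 in; L = 28 in.
Weld metal: R_n/Ω = (1/2.0) × 0.6 × 60 × 0.1326 × 28 = 66.81 kips.
Base metal (shear rupture): R_n/Ω = (1/2.0) × 0.6 × 70 × 0.1875 × 28 = 110.2 kips.
Governing: weld metal.

R_n/Ω ≈ 66.8 kips (weld metal governs)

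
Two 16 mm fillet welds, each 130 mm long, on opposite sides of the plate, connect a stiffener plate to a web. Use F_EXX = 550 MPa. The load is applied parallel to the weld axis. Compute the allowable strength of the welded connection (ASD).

Effective throat t_e = 0.707 × 16 = 11.31 mm.
Total length L = 260 mm; A_we = 11.31 × 260 = 2941 mm².
F_nw = 0.6 F_EXX = 0.6 × 550 = 330 MPa.
R_n = 330 × 2941 × 10⁻³ = 970.6 kN; R_n/Ω = 970.6/2.0 = 485.3 kN.

R_n/Ω ≈ 485 kN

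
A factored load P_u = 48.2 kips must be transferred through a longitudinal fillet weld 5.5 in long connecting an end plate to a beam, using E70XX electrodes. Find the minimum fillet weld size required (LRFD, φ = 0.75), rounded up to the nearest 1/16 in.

E70XX → F_EXX = 70 ksi.
Total weld length L = 5.5 in.
Required throat t_e = P_u / (φ × 0.6 F_EXX × L) = 48.2 / (0.75 × 0.6 × 70 × 5.5) = 0.2782 in.
Required leg w = t_e / 0.707 = 0.3935 in → use 7/16 in.

w = 7/16 in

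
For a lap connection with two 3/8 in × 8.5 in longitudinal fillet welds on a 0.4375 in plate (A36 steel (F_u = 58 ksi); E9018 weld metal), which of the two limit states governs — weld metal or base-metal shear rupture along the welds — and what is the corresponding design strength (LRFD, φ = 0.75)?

E90XX → F_EXX = 90 ksi.
t_e = 0.707 × 0.375 = 0.2651 in; L = 17 in.
Weld metal: φR_n = 0.75 × 0.6 × 90 × 0.2651 × 17 = 182.5 kip.
Base metal (shear rupture): φR_n = 0.75 × 0.6 × 58 × 0.4375 × 17 = 194.1 kip.
Governing: weld metal.

φR_n ≈ 183 kip (weld metal governs)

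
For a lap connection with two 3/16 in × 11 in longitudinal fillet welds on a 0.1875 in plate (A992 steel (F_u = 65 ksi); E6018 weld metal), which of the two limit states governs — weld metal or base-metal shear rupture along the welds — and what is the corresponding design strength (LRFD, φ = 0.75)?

φR_n ≈ 78.7 kips (weld metal governs)

E60XX → F_EXX = 60 ksi.
t_e = 0.707 × 0.1875 = 0.1326 in; L = 22 in.
Weld metal: φR_n = 0.75 × 0.6 × 60 × 0.1326 × 22 = 78.74 kips.
Base metal (shear rupture): φR_n = 0.75 × 0.6 × 65 × 0.1875 × 22 = 120.7 kips.
Governing: weld metal.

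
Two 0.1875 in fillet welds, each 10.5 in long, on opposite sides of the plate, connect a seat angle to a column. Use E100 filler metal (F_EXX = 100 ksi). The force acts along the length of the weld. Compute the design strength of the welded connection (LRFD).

Effective throat t_e = 0.707 × 0.1875 = 0.1326 in.
Total length L = 21 in; A_we = 0.1326 × 21 = 2.784 in².
F_nw = 0.6 F_EXX = 0.6 × 100 = 60 ksi.
φR_n = 0.75 × 60 × 2.784 = 125.3 kip.

φR_n ≈ 125 kip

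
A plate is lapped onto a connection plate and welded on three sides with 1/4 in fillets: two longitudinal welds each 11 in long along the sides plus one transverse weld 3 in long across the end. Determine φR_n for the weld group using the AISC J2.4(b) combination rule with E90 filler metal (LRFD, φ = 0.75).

E90XX → F_EXX = 90 ksi.
t_e = 0.707 × 0.25 = 0.1767 in.
R_nwl = 0.6 × 90 × 0.1767 × 22 = 210 kips (longitudinal, 2 welds).
R_nwt = 0.6 × 90 × 0.1767 × 3 = 28.63 kips (transverse, base value).
(i) R_nwl + R_nwt = 238.6 kips; (ii) 0.85 R_nwl + 1.5 R_nwt = 221.4 kips.
R_n = max = 238.6 kips [governs: (i)]; φR_n = 179 kips.

φR_n ≈ 179 kips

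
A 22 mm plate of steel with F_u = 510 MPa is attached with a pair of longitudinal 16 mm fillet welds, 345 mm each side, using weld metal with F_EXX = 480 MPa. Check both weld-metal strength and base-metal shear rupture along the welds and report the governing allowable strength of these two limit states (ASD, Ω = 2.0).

R_n/Ω ≈ 1120 kN (weld metal governs)

t_e = 0.707 × 16 = 11.31 mm; L = 690 mm.
Weld metal: R_n/Ω = (1/2.0) × 0.6 × 480 × 11.31 × 690 × 10⁻³ = 1124 kN.
Base metal (shear rupture): R_n/Ω = (1/2.0) × 0.6 × 510 × 22 × 690 × 10⁻³ = 2323 kN.
Governing: weld metal.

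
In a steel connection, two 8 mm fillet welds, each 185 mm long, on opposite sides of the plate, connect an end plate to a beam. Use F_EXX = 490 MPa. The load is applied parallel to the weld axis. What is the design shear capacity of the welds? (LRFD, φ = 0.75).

φR_n ≈ 461 kN

Effective throat t_e = 0.707 × 8 = 5.656 mm.
Total length L = 370 mm; A_we = 5.656 × 370 = 2093 mm².
F_nw = 0.6 F_EXX = 0.6 × 490 = 294 MPa.
φR_n = 0.75 × 294 × 2093 × 10⁻³ = 461.4 kN.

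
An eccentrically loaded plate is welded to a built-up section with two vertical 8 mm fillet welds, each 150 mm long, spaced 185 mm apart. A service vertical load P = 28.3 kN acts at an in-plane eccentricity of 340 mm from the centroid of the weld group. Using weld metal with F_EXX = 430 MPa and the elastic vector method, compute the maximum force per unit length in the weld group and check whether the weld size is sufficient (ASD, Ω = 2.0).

f_max ≈ 443 N/mm; adequate

Total weld length L_w = 300 mm. Treat welds as unit-width lines.
Polar moment about centroid: J = 2[d³/12 + d(b/2)²] = 2[150³/12 + 150×92.5²] = 3129000 mm³.
Direct shear f_v = P/L_w = 28.3×10³ / 300 = 94.33 N/mm (vertical).
Torsion M = P·e = 28.3×10³ × 340 = 9622000 N·mm.
Critical point at (x, y) = (92.5, 75) from centroid. f_tx = M·y/J = 230.6 N/mm; f_ty = M·x/J = 284.4 N/mm.
Resultant f_max = √[f_tx² + (f_v + f_ty)²] = √[230.6² + (94.33 + 284.4)²] = 443.4 N/mm.
Capacity per unit length: r_n/Ω = (1/2.0) × 0.6 × 430 × (0.707 × 8) = 729.6 N/mm.
443.4 ≤ 729.6 → adequate.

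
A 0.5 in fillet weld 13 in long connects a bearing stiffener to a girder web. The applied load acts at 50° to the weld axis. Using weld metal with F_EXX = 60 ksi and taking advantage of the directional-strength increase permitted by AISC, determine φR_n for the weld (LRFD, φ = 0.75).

t_e = 0.707 × 0.5 = 0.3535 in; A_we = 0.3535 × 13 = 4.595 in².
Directional factor: 1.0 + 0.5 sin^1.5(50°) = 1.335.
F_nw = 0.6 × 60 × 1.335 = 48.07 ksi.
φR_n = 0.75 × 48.07 × 4.595 = 165.7 kip.

φR_n ≈ 166 kip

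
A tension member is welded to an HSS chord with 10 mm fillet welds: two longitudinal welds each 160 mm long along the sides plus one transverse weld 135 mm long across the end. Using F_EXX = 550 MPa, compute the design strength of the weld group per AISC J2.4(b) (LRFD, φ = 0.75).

t_e = 0.707 × 10 = 7.07 mm.
R_nwl = 0.6 × 550 × 7.07 × 320 × 10⁻³ = 746.6 kN (longitudinal, 2 welds).
R_nwt = 0.6 × 550 × 7.07 × 135 × 10⁻³ = 315 kN (transverse, base value).
(i) R_nwl + R_nwt = 1062 kN; (ii) 0.85 R_nwl + 1.5 R_nwt = 1107 kN.
R_n = max = 1107 kN [governs: (ii)]; φR_n = 830.3 kN.

φR_n ≈ 830 kN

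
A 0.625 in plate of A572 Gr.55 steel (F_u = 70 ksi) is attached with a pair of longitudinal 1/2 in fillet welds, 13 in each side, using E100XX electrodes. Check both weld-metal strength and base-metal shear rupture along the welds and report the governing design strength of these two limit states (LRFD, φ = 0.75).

E100XX → F_EXX = 100 ksi.
t_e = 0.707 × 0.5 = 0.3535 in; L = 26 in.
Weld metal: φR_n = 0.75 × 0.6 × 100 × 0.3535 × 26 = 413.6 kip.
Base metal (shear rupture): φR_n = 0.75 × 0.6 × 70 × 0.625 × 26 = 511.9 kip.
Governing: weld metal.

φR_n ≈ 414 kip (weld metal governs)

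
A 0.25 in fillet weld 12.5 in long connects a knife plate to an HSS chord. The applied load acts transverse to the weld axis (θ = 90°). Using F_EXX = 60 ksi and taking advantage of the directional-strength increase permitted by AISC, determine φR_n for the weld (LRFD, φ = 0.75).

t_e = 0.707 × 0.25 = 0.1767 in; A_we = 0.1767 × 12.5 = 2.209 in².
Directional factor: 1.0 + 0.5 sin^1.5(90°) = 1.5.
F_nw = 0.6 × 60 × 1.5 = 54 ksi.
φR_n = 0.75 × 54 × 2.209 = 89.48 kips.

φR_n ≈ 89.5 kips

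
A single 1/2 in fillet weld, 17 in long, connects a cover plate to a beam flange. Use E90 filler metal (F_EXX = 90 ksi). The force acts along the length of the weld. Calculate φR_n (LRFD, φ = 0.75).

Effective throat t_e = 0.707 × 0.5 = 0.3535 in.
Total length L = 17 in; A_we = 0.3535 × 17 = 6.01 in².
F_nw = 0.6 F_EXX = 0.6 × 90 = 54 ksi.
φR_n = 0.75 × 54 × 6.01 = 243.4 kips.

φR_n ≈ 243 kips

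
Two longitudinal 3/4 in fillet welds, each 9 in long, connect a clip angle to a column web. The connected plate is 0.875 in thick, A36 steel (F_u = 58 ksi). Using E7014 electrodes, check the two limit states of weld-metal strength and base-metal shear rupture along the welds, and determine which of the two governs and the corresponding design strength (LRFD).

E70XX → F_EXX = 70 ksi.
t_e = 0.707 × 0.75 = 0.5302 in; L = 18 in.
Weld metal: φR_n = 0.75 × 0.6 × 70 × 0.5302 × 18 = 300.7 kip.
Base metal (shear rupture): φR_n = 0.75 × 0.6 × 58 × 0.875 × 18 = 411.1 kip.
Governing: weld metal.

φR_n ≈ 301 kip (weld metal governs)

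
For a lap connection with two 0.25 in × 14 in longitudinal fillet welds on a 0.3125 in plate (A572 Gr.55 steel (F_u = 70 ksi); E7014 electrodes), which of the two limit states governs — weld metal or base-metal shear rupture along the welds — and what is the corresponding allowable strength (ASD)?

R_n/Ω ≈ 104 kip (weld metal governs)

E70XX → F_EXX = 70 ksi.
t_e = 0.707 × 0.25 = 0.1767 in; L = 28 in.
Weld metal: R_n/Ω = (1/2.0) × 0.6 × 70 × 0.1767 × 28 = 103.9 kip.
Base metal (shear rupture): R_n/Ω = (1/2.0) × 0.6 × 70 × 0.3125 × 28 = 183.8 kip.
Governing: weld metal.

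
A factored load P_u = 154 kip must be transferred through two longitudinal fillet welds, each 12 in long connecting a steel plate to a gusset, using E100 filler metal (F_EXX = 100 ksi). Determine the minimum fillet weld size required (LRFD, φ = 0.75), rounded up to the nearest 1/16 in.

Total weld length L = 24 in.
Required throat t_e = P_u / (φ × 0.6 F_EXX × L) = 154 / (0.75 × 0.6 × 100 × 24) = 0.1426 in.
Required leg w = t_e / 0.707 = 0.2017 in → use 1/4 in.

w = 1/4 in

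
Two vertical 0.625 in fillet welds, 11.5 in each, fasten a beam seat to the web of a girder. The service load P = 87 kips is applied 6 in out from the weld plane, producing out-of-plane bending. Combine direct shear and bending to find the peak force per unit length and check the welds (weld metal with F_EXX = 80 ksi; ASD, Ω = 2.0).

f_max ≈ 12.4 kip/in; NOT adequate

L_w = 2 × 11.5 = 23 in; section modulus (unit throat) S = 2 × L²/6 = 44.08 in².
Direct shear f_v = P/L_w = 87/23 = 3.783 kip/in.
Moment M = P × e = 87 × 6 = 522 kip·in; bending f_b = M/S = 11.84 kip/in.
f_max = √(f_v² + f_b²) = √(3.783² + 11.84²) = 12.43 kip/in.
r_n/Ω = (1/2.0) × 0.6 × 80 × (0.707 × 0.625) = 10.6 kip/in → NOT adequate.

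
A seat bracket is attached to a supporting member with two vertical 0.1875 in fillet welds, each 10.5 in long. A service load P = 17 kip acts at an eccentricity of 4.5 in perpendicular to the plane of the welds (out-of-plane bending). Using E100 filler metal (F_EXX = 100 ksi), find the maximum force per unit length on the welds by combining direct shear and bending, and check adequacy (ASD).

L_w = 2 × 10.5 = 21 in; section modulus (unit throat) S = 2 × L²/6 = 36.75 in².
Direct shear f_v = P/L_w = 17/21 = 0.8095 kip/in.
Moment M = P × e = 17 × 4.5 = 76.5 kip·in; bending f_b = M/S = 2.082 kip/in.
f_max = √(f_v² + f_b²) = √(0.8095² + 2.082²) = 2.234 kip/in.
r_n/Ω = (1/2.0) × 0.6 × 100 × (0.707 × 0.1875) = 3.977 kip/in → adequate.

f_max ≈ 2.23 kip/in; adequate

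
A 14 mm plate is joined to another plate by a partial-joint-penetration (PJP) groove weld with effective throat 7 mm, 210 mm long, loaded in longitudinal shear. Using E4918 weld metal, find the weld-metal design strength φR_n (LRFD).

φR_n ≈ 324 kN

E49XX → F_EXX = 490 MPa.
Effective throat (given) t_e = 7 mm.
A_we = 7 × 210 = 1470 mm².
F_nw = 0.6 F_EXX = 294 MPa.
φR_n = 0.75 × 294 × 1470 × 10⁻³ = 324.1 kN.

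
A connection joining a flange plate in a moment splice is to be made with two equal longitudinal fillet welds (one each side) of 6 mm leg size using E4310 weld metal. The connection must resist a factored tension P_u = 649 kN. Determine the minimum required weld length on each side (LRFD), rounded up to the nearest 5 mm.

E43XX → F_EXX = 430 MPa.
Throat t_e = 0.707 × 6 = 4.242 mm.
φr_n = 0.75 × 0.6 × 430 × 4.242 × 10⁻³ = 0.8208 kN/mm.
L_req = P_u / φr_n = 649 / 0.8208 = 790.7 mm total.
Per side: 790.7 / 2 = 395.3 mm.
Round up → use L = 400 mm on each side.

L = 400 mm on each side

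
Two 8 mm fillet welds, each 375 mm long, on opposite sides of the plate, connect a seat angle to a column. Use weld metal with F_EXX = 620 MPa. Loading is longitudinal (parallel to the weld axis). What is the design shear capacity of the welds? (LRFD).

φR_n ≈ 1180 kN

Effective throat t_e = 0.707 × 8 = 5.656 mm.
Total length L = 750 mm; A_we = 5.656 × 750 = 4242 mm².
F_nw = 0.6 F_EXX = 0.6 × 620 = 372 MPa.
φR_n = 0.75 × 372 × 4242 × 10⁻³ = 1184 kN.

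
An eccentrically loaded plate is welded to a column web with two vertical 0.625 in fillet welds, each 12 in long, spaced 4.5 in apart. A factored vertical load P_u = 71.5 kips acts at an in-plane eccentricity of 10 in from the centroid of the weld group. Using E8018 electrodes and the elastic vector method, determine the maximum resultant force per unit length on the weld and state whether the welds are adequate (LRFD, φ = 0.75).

E80XX → F_EXX = 80 ksi.
Total weld length L_w = 24 in. Treat welds as unit-width lines.
Polar moment about centroid: J = 2[d³/12 + d(b/2)²] = 2[12³/12 + 12×2.25²] = 409.5 in³.
Direct shear f_v = P/L_w = 71.5 / 24 = 2.979 kip/in (vertical).
Torsion M = P·e = 71.5 × 10 = 715 kip·in.
Critical point at (x, y) = (2.25, 6) from centroid. f_tx = M·y/J = 10.48 kip/in; f_ty = M·x/J = 3.929 kip/in.
Resultant f_max = √[f_tx² + (f_v + f_ty)²] = √[10.48² + (2.979 + 3.929)²] = 12.55 kip/in.
Capacity per unit length: φr_n = 0.75 × 0.6 × 80 × (0.707 × 0.625) = 15.91 kip/in.
12.55 ≤ 15.91 → adequate.

f_max ≈ 12.5 kip/in; adequate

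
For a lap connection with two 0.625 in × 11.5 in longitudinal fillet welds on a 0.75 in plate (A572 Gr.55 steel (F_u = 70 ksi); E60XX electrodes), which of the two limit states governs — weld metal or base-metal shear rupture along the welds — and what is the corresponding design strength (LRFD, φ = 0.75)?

φR_n ≈ 274 kip (weld metal governs)

E60XX → F_EXX = 60 ksi.
t_e = 0.707 × 0.625 = 0.4419 in; L = 23 in.
Weld metal: φR_n = 0.75 × 0.6 × 60 × 0.4419 × 23 = 274.4 kip.
Base metal (shear rupture): φR_n = 0.75 × 0.6 × 70 × 0.75 × 23 = 543.4 kip.
Governing: weld metal.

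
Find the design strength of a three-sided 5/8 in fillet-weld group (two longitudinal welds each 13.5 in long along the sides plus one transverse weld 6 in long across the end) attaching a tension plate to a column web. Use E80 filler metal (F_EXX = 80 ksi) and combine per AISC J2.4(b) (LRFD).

t_e = 0.707 × 0.625 = 0.4419 in.
R_nwl = 0.6 × 80 × 0.4419 × 27 = 572.7 kips (longitudinal, 2 welds).
R_nwt = 0.6 × 80 × 0.4419 × 6 = 127.3 kips (transverse, base value).
(i) R_nwl + R_nwt = 699.9 kips; (ii) 0.85 R_nwl + 1.5 R_nwt = 677.7 kips.
R_n = max = 699.9 kips [governs: (i)]; φR_n = 524.9 kips.

φR_n ≈ 525 kips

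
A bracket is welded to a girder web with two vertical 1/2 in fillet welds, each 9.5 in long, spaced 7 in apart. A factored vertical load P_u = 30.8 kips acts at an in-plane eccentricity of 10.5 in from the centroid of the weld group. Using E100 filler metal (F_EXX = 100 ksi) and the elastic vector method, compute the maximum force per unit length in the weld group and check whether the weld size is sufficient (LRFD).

Total weld length L_w = 19 in. Treat welds as unit-width lines.
Polar moment about centroid: J = 2[d³/12 + d(b/2)²] = 2[9.5³/12 + 9.5×3.5²] = 375.6 in³.
Direct shear f_v = P/L_w = 30.8 / 19 = 1.621 kip/in (vertical).
Torsion M = P·e = 30.8 × 10.5 = 323.4 kip·in.
Critical point at (x, y) = (3.5, 4.75) from centroid. f_tx = M·y/J = 4.089 kip/in; f_ty = M·x/J = 3.013 kip/in.
Resultant f_max = √[f_tx² + (f_v + f_ty)²] = √[4.089² + (1.621 + 3.013)²] = 6.181 kip/in.
Capacity per unit length: φr_n = 0.75 × 0.6 × 100 × (0.707 × 0.5) = 15.91 kip/in.
6.181 ≤ 15.91 → adequate.

f_max ≈ 6.18 kip/in; adequate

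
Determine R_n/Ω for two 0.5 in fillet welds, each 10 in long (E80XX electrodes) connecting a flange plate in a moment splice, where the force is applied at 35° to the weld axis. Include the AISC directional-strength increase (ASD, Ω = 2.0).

R_n/Ω ≈ 207 kips

E80XX → F_EXX = 80 ksi.
t_e = 0.707 × 0.5 = 0.3535 in; A_we = 0.3535 × 20 = 7.07 in².
Directional factor: 1.0 + 0.5 sin^1.5(35°) = 1.217.
F_nw = 0.6 × 80 × 1.217 = 58.43 ksi.
R_n/Ω = (58.43 × 7.07) / 2.0 = 206.5 kips.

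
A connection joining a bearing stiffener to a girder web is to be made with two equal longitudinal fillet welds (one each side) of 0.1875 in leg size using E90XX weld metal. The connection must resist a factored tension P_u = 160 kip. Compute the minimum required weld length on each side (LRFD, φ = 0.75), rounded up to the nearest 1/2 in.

L = 15 in on each side

E90XX → F_EXX = 90 ksi.
Throat t_e = 0.707 × 0.1875 = 0.1326 in.
φr_n = 0.75 × 0.6 × 90 × 0.1326 = 5.369 kip/in.
L_req = P_u / φr_n = 160 / 5.369 = 29.8 in total.
Per side: 29.8 / 2 = 14.9 in.
Round up → use L = 15 in on each side.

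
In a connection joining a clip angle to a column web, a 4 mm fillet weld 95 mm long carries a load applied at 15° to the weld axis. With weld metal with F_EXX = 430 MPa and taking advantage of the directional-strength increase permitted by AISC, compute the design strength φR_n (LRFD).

t_e = 0.707 × 4 = 2.828 mm; A_we = 2.828 × 95 = 268.7 mm².
Directional factor: 1.0 + 0.5 sin^1.5(15°) = 1.066.
F_nw = 0.6 × 430 × 1.066 = 275 MPa.
φR_n = 0.75 × 275 × 268.7 × 10⁻³ = 55.41 kN.

φR_n ≈ 55.4 kN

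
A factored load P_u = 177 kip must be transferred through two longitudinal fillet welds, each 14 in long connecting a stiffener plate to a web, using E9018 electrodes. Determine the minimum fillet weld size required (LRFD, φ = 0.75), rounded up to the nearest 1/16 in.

E90XX → F_EXX = 90 ksi.
Total weld length L = 28 in.
Required throat t_e = P_u / (φ × 0.6 F_EXX × L) = 177 / (0.75 × 0.6 × 90 × 28) = 0.1561 in.
Required leg w = t_e / 0.707 = 0.2208 in → use 1/4 in.

w = 1/4 in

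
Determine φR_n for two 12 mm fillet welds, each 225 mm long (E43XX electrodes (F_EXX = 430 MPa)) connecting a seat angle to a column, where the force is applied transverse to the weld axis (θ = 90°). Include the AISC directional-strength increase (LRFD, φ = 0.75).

φR_n ≈ 1110 kN

t_e = 0.707 × 12 = 8.484 mm; A_we = 8.484 × 450 = 3818 mm².
Directional factor: 1.0 + 0.5 sin^1.5(90°) = 1.5.
F_nw = 0.6 × 430 × 1.5 = 387 MPa.
φR_n = 0.75 × 387 × 3818 × 10⁻³ = 1108 kN.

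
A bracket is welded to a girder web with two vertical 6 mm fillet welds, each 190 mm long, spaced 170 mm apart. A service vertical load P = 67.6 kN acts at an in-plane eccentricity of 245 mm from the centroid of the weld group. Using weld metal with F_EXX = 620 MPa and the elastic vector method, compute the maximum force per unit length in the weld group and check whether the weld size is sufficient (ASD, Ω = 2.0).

f_max ≈ 675 N/mm; adequate

Total weld length L_w = 380 mm. Treat welds as unit-width lines.
Polar moment about centroid: J = 2[d³/12 + d(b/2)²] = 2[190³/12 + 190×85²] = 3889000 mm³.
Direct shear f_v = P/L_w = 67.6×10³ / 380 = 177.9 N/mm (vertical).
Torsion M = P·e = 67.6×10³ × 245 = 16562000 N·mm.
Critical point at (x, y) = (85, 95) from centroid. f_tx = M·y/J = 404.6 N/mm; f_ty = M·x/J = 362 N/mm.
Resultant f_max = √[f_tx² + (f_v + f_ty)²] = √[404.6² + (177.9 + 362)²] = 674.7 N/mm.
Capacity per unit length: r_n/Ω = (1/2.0) × 0.6 × 620 × (0.707 × 6) = 789 N/mm.
674.7 ≤ 789 → adequate.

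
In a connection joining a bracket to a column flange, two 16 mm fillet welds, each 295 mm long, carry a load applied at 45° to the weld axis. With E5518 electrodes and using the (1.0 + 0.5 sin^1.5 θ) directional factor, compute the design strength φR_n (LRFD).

E55XX → F_EXX = 550 MPa.
t_e = 0.707 × 16 = 11.31 mm; A_we = 11.31 × 590 = 6674 mm².
Directional factor: 1.0 + 0.5 sin^1.5(45°) = 1.297.
F_nw = 0.6 × 550 × 1.297 = 428.1 MPa.
φR_n = 0.75 × 428.1 × 6674 × 10⁻³ = 2143 kN.

φR_n ≈ 2140 kN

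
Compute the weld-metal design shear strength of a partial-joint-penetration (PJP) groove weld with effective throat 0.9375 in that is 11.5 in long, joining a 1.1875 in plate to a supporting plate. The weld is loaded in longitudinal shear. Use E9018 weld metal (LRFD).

E90XX → F_EXX = 90 ksi.
Effective throat (given) t_e = 0.9375 in.
A_we = 0.9375 × 11.5 = 10.78 in².
F_nw = 0.6 F_EXX = 54 ksi.
φR_n = 0.75 × 54 × 10.78 = 436.6 kip.

φR_n ≈ 437 kip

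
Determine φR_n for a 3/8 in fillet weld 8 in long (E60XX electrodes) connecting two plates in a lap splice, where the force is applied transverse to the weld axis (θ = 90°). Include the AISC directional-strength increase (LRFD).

φR_n ≈ 85.9 kips

E60XX → F_EXX = 60 ksi.
t_e = 0.707 × 0.375 = 0.2651 in; A_we = 0.2651 × 8 = 2.121 in².
Directional factor: 1.0 + 0.5 sin^1.5(90°) = 1.5.
F_nw = 0.6 × 60 × 1.5 = 54 ksi.
φR_n = 0.75 × 54 × 2.121 = 85.9 kips.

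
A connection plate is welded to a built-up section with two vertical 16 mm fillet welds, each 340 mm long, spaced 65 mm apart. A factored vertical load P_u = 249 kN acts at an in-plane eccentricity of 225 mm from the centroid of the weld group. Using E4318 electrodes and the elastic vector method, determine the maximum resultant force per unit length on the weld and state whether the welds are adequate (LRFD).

f_max ≈ 1450 N/mm; adequate

E43XX → F_EXX = 430 MPa.
Total weld length L_w = 680 mm. Treat welds as unit-width lines.
Polar moment about centroid: J = 2[d³/12 + d(b/2)²] = 2[340³/12 + 340×32.5²] = 7269000 mm³.
Direct shear f_v = P/L_w = 249×10³ / 680 = 366.2 N/mm (vertical).
Torsion M = P·e = 249×10³ × 225 = 56025000 N·mm.
Critical point at (x, y) = (32.5, 170) from centroid. f_tx = M·y/J = 1310 N/mm; f_ty = M·x/J = 250.5 N/mm.
Resultant f_max = √[f_tx² + (f_v + f_ty)²] = √[1310² + (366.2 + 250.5)²] = 1448 N/mm.
Capacity per unit length: φr_n = 0.75 × 0.6 × 430 × (0.707 × 16) = 2189 N/mm.
1448 ≤ 2189 → adequate.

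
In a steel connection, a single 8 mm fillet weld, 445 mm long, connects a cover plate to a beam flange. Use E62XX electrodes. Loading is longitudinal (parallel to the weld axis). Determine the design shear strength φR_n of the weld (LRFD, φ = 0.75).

E62XX → F_EXX = 620 MPa.
Effective throat t_e = 0.707 × 8 = 5.656 mm.
Total length L = 445 mm; A_we = 5.656 × 445 = 2517 mm².
F_nw = 0.6 F_EXX = 0.6 × 620 = 372 MPa.
φR_n = 0.75 × 372 × 2517 × 10⁻³ = 702.2 kN.

φR_n ≈ 702 kN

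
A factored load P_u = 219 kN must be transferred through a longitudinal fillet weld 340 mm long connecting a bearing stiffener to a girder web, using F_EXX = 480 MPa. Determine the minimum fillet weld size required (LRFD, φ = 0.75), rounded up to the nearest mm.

Total weld length L = 340 mm.
Required throat t_e = P_u / (φ × 0.6 F_EXX × L) = 219 / (0.75 × 0.6 × 480 × 340 × 10⁻³) = 2.982 mm.
Required leg w = t_e / 0.707 = 4.218 mm → use 5 mm.

w = 5 mm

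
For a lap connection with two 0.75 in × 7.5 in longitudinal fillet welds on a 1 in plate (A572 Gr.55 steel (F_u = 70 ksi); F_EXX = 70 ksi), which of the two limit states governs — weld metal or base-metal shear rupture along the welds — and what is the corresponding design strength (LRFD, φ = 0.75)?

t_e = 0.707 × 0.75 = 0.5302 in; L = 15 in.
Weld metal: φR_n = 0.75 × 0.6 × 70 × 0.5302 × 15 = 250.5 kips.
Base metal (shear rupture): φR_n = 0.75 × 0.6 × 70 × 1 × 15 = 472.5 kips.
Governing: weld metal.

φR_n ≈ 251 kips (weld metal governs)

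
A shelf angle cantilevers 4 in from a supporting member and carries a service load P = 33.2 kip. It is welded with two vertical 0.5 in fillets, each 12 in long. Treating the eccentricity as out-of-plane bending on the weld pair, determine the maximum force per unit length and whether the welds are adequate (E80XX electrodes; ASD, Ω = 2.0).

f_max ≈ 3.09 kip/in; adequate

E80XX → F_EXX = 80 ksi.
L_w = 2 × 12 = 24 in; section modulus (unit throat) S = 2 × L²/6 = 48 in².
Direct shear f_v = P/L_w = 33.2/24 = 1.383 kip/in.
Moment M = P × e = 33.2 × 4 = 132.8 kip·in; bending f_b = M/S = 2.767 kip/in.
f_max = √(f_v² + f_b²) = √(1.383² + 2.767²) = 3.093 kip/in.
r_n/Ω = (1/2.0) × 0.6 × 80 × (0.707 × 0.5) = 8.484 kip/in → adequate.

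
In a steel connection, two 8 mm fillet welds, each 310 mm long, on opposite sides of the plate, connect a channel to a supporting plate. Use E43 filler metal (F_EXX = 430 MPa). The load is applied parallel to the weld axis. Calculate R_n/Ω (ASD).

Effective throat t_e = 0.707 × 8 = 5.656 mm.
Total length L = 620 mm; A_we = 5.656 × 620 = 3507 mm².
F_nw = 0.6 F_EXX = 0.6 × 430 = 258 MPa.
R_n = 258 × 3507 × 10⁻³ = 904.7 kN; R_n/Ω = 904.7/2.0 = 452.4 kN.

R_n/Ω ≈ 452 kN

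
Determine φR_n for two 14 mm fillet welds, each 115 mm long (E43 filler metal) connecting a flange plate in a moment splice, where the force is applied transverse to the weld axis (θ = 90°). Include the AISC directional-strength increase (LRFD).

E43XX → F_EXX = 430 MPa.
t_e = 0.707 × 14 = 9.898 mm; A_we = 9.898 × 230 = 2277 mm².
Directional factor: 1.0 + 0.5 sin^1.5(90°) = 1.5.
F_nw = 0.6 × 430 × 1.5 = 387 MPa.
φR_n = 0.75 × 387 × 2277 × 10⁻³ = 660.8 kN.

φR_n ≈ 661 kN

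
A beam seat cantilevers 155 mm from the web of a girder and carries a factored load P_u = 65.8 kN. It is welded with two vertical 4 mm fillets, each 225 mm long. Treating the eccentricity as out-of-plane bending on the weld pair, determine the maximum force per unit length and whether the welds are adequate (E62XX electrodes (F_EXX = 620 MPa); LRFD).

L_w = 2 × 225 = 450 mm; section modulus (unit throat) S = 2 × L²/6 = 16880 mm².
Direct shear f_v = P/L_w = 65.8×10³/450 = 146.2 N/mm.
Moment M = P × e = 65.8×10³ × 155 = 10199000 N·mm; bending f_b = M/S = 604.4 N/mm.
f_max = √(f_v² + f_b²) = √(146.2² + 604.4²) = 621.8 N/mm.
φr_n = 0.75 × 0.6 × 620 × (0.707 × 4) = 789 N/mm → adequate.

f_max ≈ 622 N/mm; adequate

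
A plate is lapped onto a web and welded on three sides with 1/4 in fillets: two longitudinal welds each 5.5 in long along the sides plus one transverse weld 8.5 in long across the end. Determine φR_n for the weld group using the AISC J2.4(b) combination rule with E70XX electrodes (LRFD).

φR_n ≈ 123 kips

E70XX → F_EXX = 70 ksi.
t_e = 0.707 × 0.25 = 0.1767 in.
R_nwl = 0.6 × 70 × 0.1767 × 11 = 81.66 kips (longitudinal, 2 welds).
R_nwt = 0.6 × 70 × 0.1767 × 8.5 = 63.1 kips (transverse, base value).
(i) R_nwl + R_nwt = 144.8 kips; (ii) 0.85 R_nwl + 1.5 R_nwt = 164.1 kips.
R_n = max = 164.1 kips [governs: (ii)]; φR_n = 123 kips.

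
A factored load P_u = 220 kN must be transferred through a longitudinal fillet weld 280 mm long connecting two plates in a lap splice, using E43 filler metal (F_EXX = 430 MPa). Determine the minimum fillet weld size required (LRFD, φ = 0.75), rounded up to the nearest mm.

Total weld length L = 280 mm.
Required throat t_e = P_u / (φ × 0.6 F_EXX × L) = 220 / (0.75 × 0.6 × 430 × 280 × 10⁻³) = 4.061 mm.
Required leg w = t_e / 0.707 = 5.743 mm → use 6 mm.

w = 6 mm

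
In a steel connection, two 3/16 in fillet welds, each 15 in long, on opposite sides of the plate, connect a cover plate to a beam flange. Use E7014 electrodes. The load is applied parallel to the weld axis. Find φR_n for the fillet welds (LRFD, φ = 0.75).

E70XX → F_EXX = 70 ksi.
Effective throat t_e = 0.707 × 0.1875 = 0.1326 in.
Total length L = 30 in; A_we = 0.1326 × 30 = 3.977 in².
F_nw = 0.6 F_EXX = 0.6 × 70 = 42 ksi.
φR_n = 0.75 × 42 × 3.977 = 125.3 kips.

φR_n ≈ 125 kips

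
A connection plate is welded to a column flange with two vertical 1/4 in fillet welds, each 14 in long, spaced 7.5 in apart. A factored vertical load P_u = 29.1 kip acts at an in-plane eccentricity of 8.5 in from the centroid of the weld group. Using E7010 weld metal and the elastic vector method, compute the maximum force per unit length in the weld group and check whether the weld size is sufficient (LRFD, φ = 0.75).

E70XX → F_EXX = 70 ksi.
Total weld length L_w = 28 in. Treat welds as unit-width lines.
Polar moment about centroid: J = 2[d³/12 + d(b/2)²] = 2[14³/12 + 14×3.75²] = 851.1 in³.
Direct shear f_v = P/L_w = 29.1 / 28 = 1.039 kip/in (vertical).
Torsion M = P·e = 29.1 × 8.5 = 247.35 kip·in.
Critical point at (x, y) = (3.75, 7) from centroid. f_tx = M·y/J = 2.034 kip/in; f_ty = M·x/J = 1.09 kip/in.
Resultant f_max = √[f_tx² + (f_v + f_ty)²] = √[2.034² + (1.039 + 1.09)²] = 2.945 kip/in.
Capacity per unit length: φr_n = 0.75 × 0.6 × 70 × (0.707 × 0.25) = 5.568 kip/in.
2.945 ≤ 5.568 → adequate.

f_max ≈ 2.94 kip/in; adequate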